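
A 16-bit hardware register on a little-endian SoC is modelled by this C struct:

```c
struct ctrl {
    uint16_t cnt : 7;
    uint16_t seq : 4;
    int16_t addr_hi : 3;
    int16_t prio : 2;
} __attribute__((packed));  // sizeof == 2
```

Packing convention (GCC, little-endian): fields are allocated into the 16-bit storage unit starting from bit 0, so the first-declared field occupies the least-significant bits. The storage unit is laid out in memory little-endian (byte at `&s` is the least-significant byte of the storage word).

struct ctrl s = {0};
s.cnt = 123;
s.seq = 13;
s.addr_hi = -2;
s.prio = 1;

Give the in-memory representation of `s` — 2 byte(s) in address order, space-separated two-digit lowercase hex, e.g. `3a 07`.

fb 76

[0+:7] cnt=123 & 0x7f = 0x7b; word=0x007b
[7+:4] seq=13 & 0xf = 0xd; word=0x06fb
[11+:3] addr_hi=-2 & 0x7 = 0x6; word=0x36fb
[14+:2] prio=1 & 0x3 = 0x1; word=0x76fb
word = 0x76fb → little-endian bytes:
  [0]=0xfb  [1]=0x76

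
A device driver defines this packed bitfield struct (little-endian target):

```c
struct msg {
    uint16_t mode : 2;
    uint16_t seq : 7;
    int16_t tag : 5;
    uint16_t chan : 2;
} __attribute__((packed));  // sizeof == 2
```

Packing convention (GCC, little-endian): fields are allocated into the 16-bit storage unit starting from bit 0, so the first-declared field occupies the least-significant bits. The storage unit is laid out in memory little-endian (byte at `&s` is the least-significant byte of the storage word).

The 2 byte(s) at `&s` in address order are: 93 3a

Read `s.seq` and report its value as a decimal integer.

36

[0]=0x93 [1]=0x3a (little-endian) → word 0x3a93
mode:2 @ bit 0 → (0x3a93>>0)&0x3 = 0x3
seq:7 @ bit 2 → (0x3a93>>2)&0x7f = 0x24  ←
tag:5 @ bit 9 → (0x3a93>>9)&0x1f = 0x1d
chan:2 @ bit 14 → (0x3a93>>14)&0x3 = 0x0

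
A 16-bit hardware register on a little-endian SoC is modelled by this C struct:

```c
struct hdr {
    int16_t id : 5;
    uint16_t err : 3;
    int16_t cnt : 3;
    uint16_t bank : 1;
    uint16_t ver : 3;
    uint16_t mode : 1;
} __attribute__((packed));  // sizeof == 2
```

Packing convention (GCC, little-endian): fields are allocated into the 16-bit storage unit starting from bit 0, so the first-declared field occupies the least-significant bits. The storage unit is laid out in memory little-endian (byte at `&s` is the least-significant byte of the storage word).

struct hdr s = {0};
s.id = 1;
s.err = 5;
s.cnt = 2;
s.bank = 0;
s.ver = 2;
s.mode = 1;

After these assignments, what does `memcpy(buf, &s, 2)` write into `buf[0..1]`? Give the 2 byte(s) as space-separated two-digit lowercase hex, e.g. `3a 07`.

[0+:5] id=1 & 0x1f = 0x1; word=0x0001
[5+:3] err=5 & 0x7 = 0x5; word=0x00a1
[8+:3] cnt=2 & 0x7 = 0x2; word=0x02a1
[11+:1] bank=0 & 0x1 = 0x0; word=0x02a1
[12+:3] ver=2 & 0x7 = 0x2; word=0x22a1
[15+:1] mode=1 & 0x1 = 0x1; word=0xa2a1
word = 0xa2a1 → little-endian bytes:
  [0]=0xa1  [1]=0xa2

a1 a2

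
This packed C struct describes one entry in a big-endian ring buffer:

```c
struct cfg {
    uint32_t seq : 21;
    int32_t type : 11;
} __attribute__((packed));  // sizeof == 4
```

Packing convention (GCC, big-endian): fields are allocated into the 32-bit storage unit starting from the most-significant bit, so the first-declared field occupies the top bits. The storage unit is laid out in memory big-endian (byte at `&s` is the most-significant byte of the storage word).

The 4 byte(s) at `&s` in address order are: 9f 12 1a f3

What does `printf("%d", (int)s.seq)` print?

1303107

[0]=0x9f [1]=0x12 [2]=0x1a [3]=0xf3 (big-endian) → word 0x9f121af3
seq [11+:21] = (word>>11) & 0x1fffff = 1303107  ←
type [0+:11] = (word>>0) & 0x7ff = 755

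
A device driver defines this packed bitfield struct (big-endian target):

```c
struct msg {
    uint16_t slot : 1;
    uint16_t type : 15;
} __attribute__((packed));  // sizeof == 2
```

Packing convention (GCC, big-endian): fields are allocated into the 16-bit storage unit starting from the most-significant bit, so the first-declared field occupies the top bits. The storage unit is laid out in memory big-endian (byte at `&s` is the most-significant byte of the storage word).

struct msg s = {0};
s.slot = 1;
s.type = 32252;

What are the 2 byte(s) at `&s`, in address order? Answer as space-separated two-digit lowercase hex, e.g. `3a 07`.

slot:1 = 1 → 0x1 << 15 → word 0x8000
type:15 = 32252 → 0x7dfc << 0 → word 0xfdfc
word = 0xfdfc → big-endian bytes:
  [0]=0xfd  [1]=0xfc

fd fc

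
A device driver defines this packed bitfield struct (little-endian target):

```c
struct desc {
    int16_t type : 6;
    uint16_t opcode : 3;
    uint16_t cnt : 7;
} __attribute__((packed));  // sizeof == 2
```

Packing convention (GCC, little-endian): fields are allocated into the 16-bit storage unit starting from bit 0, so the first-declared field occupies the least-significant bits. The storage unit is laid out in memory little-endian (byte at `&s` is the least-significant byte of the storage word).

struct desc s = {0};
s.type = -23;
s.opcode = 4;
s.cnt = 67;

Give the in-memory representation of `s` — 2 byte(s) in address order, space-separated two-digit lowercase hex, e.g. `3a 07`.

type (6b) val=-23 bits=0x29 at bit 0: 0x0029
opcode (3b) val=4 bits=0x4 at bit 6: 0x0129
cnt (7b) val=67 bits=0x43 at bit 9: 0x8729
word = 0x8729 → little-endian bytes:
  [0]=0x29  [1]=0x87

29 87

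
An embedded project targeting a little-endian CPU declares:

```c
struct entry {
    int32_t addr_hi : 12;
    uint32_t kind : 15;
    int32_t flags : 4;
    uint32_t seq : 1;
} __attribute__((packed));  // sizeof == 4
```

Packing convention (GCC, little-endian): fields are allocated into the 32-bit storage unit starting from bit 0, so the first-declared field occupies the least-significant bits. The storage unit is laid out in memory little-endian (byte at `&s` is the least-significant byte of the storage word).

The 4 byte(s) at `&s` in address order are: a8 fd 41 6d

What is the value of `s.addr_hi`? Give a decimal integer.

[0]=0xa8 [1]=0xfd [2]=0x41 [3]=0x6d (little-endian) → word 0x6d41fda8
addr_hi:12 @ bit 0 → (0x6d41fda8>>0)&0xfff = 0xda8  ←
kind:15 @ bit 12 → (0x6d41fda8>>12)&0x7fff = 0x541f
flags:4 @ bit 27 → (0x6d41fda8>>27)&0xf = 0xd
seq:1 @ bit 31 → (0x6d41fda8>>31)&0x1 = 0x0
addr_hi signed 12b, MSB=1: 3496 - 4096 = -600

-600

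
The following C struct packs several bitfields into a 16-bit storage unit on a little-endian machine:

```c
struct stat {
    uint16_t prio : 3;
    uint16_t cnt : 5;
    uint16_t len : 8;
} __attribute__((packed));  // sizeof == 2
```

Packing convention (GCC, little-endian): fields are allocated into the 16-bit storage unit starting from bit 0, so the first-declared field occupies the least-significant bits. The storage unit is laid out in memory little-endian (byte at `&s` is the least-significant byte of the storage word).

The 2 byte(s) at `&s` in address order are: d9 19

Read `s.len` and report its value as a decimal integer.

25

[0]=0xd9 [1]=0x19 (little-endian) → word 0x19d9
prio [0+:3] = (word>>0) & 0x7 = 1
cnt [3+:5] = (word>>3) & 0x1f = 27
len [8+:8] = (word>>8) & 0xff = 25  ←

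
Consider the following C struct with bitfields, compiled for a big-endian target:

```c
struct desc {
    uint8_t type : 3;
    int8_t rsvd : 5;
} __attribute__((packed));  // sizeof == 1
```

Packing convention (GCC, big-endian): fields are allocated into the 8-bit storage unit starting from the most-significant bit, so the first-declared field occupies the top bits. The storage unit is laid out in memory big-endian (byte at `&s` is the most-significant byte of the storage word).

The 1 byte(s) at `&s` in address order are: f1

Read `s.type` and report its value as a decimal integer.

7

[0]=0xf1 (big-endian) → word 0xf1
type:3 @ bit 5 → (0xf1>>5)&0x7 = 0x7  ←
rsvd:5 @ bit 0 → (0xf1>>0)&0x1f = 0x11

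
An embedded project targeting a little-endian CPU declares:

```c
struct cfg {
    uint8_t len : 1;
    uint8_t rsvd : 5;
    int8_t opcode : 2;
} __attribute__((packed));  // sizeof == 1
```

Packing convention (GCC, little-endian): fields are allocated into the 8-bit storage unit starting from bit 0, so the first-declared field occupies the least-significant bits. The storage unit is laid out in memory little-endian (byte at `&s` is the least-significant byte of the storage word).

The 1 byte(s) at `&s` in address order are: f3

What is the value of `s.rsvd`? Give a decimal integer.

25

[0]=0xf3 (little-endian) → word 0xf3
len:1 @ bit 0 → (0xf3>>0)&0x1 = 0x1
rsvd:5 @ bit 1 → (0xf3>>1)&0x1f = 0x19  ←
opcode:2 @ bit 6 → (0xf3>>6)&0x3 = 0x3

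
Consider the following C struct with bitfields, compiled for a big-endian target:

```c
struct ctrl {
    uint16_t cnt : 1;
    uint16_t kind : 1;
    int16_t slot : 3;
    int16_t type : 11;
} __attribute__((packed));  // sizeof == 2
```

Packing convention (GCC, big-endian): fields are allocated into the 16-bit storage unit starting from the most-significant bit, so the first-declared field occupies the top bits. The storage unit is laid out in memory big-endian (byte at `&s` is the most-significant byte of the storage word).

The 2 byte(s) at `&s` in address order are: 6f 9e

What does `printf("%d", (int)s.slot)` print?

[0]=0x6f [1]=0x9e (big-endian) → word 0x6f9e
cnt [15+:1] = (word>>15) & 0x1 = 0
kind [14+:1] = (word>>14) & 0x1 = 1
slot [11+:3] = (word>>11) & 0x7 = 5  ←
type [0+:11] = (word>>0) & 0x7ff = 1950
slot signed 3b, MSB=1: 5 - 8 = -3

-3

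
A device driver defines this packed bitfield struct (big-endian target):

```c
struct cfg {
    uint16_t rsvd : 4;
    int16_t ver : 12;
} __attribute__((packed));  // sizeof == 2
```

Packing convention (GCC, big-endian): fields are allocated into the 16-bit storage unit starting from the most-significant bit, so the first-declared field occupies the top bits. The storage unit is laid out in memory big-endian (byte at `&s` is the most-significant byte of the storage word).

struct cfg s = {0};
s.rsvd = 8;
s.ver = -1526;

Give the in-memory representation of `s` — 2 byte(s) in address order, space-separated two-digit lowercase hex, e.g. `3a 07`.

8a 0a

rsvd (4b) val=8 bits=0x8 at bit 12: 0x8000
ver (12b) val=-1526 bits=0xa0a at bit 0: 0x8a0a
word = 0x8a0a → big-endian bytes:
  [0]=0x8a  [1]=0x0a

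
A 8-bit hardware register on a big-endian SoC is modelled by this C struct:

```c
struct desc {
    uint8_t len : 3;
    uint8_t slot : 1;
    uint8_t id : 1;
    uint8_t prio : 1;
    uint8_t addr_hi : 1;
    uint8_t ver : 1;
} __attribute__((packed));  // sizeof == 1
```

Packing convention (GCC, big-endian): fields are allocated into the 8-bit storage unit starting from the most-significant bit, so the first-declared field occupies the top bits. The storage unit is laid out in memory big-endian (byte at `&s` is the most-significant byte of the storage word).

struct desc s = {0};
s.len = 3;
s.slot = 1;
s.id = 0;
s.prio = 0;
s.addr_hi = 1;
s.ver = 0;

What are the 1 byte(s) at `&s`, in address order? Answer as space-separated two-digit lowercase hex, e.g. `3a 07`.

72

[5+:3] len=3 & 0x7 = 0x3; word=0x60
[4+:1] slot=1 & 0x1 = 0x1; word=0x70
[3+:1] id=0 & 0x1 = 0x0; word=0x70
[2+:1] prio=0 & 0x1 = 0x0; word=0x70
[1+:1] addr_hi=1 & 0x1 = 0x1; word=0x72
[0+:1] ver=0 & 0x1 = 0x0; word=0x72
word = 0x72 → big-endian bytes:
  [0]=0x72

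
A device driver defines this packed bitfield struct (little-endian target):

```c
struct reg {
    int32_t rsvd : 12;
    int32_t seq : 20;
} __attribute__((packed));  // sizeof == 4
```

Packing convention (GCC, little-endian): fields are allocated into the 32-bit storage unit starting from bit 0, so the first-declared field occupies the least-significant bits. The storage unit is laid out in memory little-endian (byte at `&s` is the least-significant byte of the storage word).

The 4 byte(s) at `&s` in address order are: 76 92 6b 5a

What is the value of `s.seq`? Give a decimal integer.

[0]=0x76 [1]=0x92 [2]=0x6b [3]=0x5a (little-endian) → word 0x5a6b9276
rsvd [0+:12] = (word>>0) & 0xfff = 630
seq [12+:20] = (word>>12) & 0xfffff = 370361  ←
seq signed 20b, MSB=0: value = 370361

370361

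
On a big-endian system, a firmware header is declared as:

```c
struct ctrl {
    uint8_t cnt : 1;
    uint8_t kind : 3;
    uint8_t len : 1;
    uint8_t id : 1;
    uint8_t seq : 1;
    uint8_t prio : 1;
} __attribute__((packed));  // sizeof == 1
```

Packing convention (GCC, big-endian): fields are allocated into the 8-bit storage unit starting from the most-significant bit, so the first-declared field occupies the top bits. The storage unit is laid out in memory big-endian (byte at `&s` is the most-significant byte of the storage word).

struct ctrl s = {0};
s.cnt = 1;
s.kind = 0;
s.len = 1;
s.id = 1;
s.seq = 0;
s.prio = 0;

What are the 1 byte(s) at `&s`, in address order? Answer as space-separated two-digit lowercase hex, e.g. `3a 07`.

8c

cnt (1b) val=1 bits=0x1 at bit 7: 0x80
kind (3b) val=0 bits=0x0 at bit 4: 0x80
len (1b) val=1 bits=0x1 at bit 3: 0x88
id (1b) val=1 bits=0x1 at bit 2: 0x8c
seq (1b) val=0 bits=0x0 at bit 1: 0x8c
prio (1b) val=0 bits=0x0 at bit 0: 0x8c
word = 0x8c → big-endian bytes:
  [0]=0x8c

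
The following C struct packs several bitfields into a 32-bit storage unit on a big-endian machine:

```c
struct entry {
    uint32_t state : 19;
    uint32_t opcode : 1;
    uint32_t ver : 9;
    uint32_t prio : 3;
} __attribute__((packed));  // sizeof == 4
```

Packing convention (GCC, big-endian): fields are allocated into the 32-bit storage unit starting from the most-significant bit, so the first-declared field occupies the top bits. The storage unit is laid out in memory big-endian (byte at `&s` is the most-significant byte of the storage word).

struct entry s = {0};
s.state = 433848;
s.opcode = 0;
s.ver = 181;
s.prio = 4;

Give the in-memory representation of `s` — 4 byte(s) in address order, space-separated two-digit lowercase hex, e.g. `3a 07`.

state (19b) val=433848 bits=0x69eb8 at bit 13: 0xd3d70000
opcode (1b) val=0 bits=0x0 at bit 12: 0xd3d70000
ver (9b) val=181 bits=0xb5 at bit 3: 0xd3d705a8
prio (3b) val=4 bits=0x4 at bit 0: 0xd3d705ac
word = 0xd3d705ac → big-endian bytes:
  [0]=0xd3  [1]=0xd7  [2]=0x05  [3]=0xac

d3 d7 05 ac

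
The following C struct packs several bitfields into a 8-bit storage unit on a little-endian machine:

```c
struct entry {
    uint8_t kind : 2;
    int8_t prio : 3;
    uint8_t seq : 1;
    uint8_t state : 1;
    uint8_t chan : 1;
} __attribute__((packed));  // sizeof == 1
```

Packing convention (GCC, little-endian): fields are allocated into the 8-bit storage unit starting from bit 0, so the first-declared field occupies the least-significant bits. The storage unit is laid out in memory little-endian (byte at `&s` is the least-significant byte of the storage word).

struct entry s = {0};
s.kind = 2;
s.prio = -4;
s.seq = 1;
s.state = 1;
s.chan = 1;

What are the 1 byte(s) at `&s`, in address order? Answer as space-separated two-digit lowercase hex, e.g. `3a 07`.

kind (2b) val=2 bits=0x2 at bit 0: 0x02
prio (3b) val=-4 bits=0x4 at bit 2: 0x12
seq (1b) val=1 bits=0x1 at bit 5: 0x32
state (1b) val=1 bits=0x1 at bit 6: 0x72
chan (1b) val=1 bits=0x1 at bit 7: 0xf2
word = 0xf2 → little-endian bytes:
  [0]=0xf2

f2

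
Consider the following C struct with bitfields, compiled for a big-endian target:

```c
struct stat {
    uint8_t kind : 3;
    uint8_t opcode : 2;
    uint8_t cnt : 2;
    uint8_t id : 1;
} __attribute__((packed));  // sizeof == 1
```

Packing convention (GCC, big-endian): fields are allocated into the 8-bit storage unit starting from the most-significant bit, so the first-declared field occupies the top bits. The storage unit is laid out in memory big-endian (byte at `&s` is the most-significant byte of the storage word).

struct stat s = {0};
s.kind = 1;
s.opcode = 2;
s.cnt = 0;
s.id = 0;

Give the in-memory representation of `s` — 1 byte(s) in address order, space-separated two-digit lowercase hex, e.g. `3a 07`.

kind:3 = 1 → 0x1 << 5 → word 0x20
opcode:2 = 2 → 0x2 << 3 → word 0x30
cnt:2 = 0 → 0x0 << 1 → word 0x30
id:1 = 0 → 0x0 << 0 → word 0x30
word = 0x30 → big-endian bytes:
  [0]=0x30

30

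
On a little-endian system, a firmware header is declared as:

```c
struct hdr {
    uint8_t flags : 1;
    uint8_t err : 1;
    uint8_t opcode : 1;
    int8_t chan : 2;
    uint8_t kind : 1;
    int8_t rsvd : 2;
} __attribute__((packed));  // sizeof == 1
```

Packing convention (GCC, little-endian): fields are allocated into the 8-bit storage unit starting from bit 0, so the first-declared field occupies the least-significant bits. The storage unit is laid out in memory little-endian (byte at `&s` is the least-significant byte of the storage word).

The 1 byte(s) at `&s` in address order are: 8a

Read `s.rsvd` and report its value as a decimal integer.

[0]=0x8a (little-endian) → word 0x8a
flags [0+:1] = (word>>0) & 0x1 = 0
err [1+:1] = (word>>1) & 0x1 = 1
opcode [2+:1] = (word>>2) & 0x1 = 0
chan [3+:2] = (word>>3) & 0x3 = 1
kind [5+:1] = (word>>5) & 0x1 = 0
rsvd [6+:2] = (word>>6) & 0x3 = 2  ←
rsvd signed 2b, MSB=1: 2 - 4 = -2

-2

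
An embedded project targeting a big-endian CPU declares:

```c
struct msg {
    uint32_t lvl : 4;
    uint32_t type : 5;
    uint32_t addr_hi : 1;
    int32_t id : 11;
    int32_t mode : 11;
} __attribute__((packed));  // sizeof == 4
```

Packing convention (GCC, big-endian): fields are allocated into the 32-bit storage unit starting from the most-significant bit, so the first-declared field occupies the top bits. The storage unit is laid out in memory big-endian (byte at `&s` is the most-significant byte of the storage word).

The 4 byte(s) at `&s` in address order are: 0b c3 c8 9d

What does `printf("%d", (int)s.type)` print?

[0]=0x0b [1]=0xc3 [2]=0xc8 [3]=0x9d (big-endian) → word 0x0bc3c89d
lvl [28+:4] = (word>>28) & 0xf = 0
type [23+:5] = (word>>23) & 0x1f = 23  ←
addr_hi [22+:1] = (word>>22) & 0x1 = 1
id [11+:11] = (word>>11) & 0x7ff = 121
mode [0+:11] = (word>>0) & 0x7ff = 157

23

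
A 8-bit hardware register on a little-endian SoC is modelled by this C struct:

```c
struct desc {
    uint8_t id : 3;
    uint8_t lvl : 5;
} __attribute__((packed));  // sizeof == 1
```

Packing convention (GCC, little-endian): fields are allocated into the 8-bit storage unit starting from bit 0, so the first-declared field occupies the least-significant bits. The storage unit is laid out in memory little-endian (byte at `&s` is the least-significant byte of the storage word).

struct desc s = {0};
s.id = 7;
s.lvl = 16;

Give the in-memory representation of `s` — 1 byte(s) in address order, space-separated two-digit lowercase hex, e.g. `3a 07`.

87

id:3 = 7 → 0x7 << 0 → word 0x07
lvl:5 = 16 → 0x10 << 3 → word 0x87
word = 0x87 → little-endian bytes:
  [0]=0x87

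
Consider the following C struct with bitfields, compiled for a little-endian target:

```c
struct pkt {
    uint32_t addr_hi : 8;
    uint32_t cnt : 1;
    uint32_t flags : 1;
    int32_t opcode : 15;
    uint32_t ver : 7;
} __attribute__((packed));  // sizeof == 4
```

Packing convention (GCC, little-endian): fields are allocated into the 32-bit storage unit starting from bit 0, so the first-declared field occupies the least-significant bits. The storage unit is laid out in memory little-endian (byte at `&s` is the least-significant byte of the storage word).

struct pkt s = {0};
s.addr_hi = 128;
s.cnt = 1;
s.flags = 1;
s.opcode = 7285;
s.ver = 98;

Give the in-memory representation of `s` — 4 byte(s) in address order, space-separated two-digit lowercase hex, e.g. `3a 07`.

[0+:8] addr_hi=128 & 0xff = 0x80; word=0x00000080
[8+:1] cnt=1 & 0x1 = 0x1; word=0x00000180
[9+:1] flags=1 & 0x1 = 0x1; word=0x00000380
[10+:15] opcode=7285 & 0x7fff = 0x1c75; word=0x0071d780
[25+:7] ver=98 & 0x7f = 0x62; word=0xc471d780
word = 0xc471d780 → little-endian bytes:
  [0]=0x80  [1]=0xd7  [2]=0x71  [3]=0xc4

80 d7 71 c4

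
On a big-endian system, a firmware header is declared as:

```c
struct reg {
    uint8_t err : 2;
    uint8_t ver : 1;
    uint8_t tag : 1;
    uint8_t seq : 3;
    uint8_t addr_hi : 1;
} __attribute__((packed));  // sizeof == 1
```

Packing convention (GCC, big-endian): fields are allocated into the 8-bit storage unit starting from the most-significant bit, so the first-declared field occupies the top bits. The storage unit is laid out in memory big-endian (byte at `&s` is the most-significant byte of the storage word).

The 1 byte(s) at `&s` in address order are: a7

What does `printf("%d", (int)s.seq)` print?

[0]=0xa7 (big-endian) → word 0xa7
err:2 @ bit 6 → (0xa7>>6)&0x3 = 0x2
ver:1 @ bit 5 → (0xa7>>5)&0x1 = 0x1
tag:1 @ bit 4 → (0xa7>>4)&0x1 = 0x0
seq:3 @ bit 1 → (0xa7>>1)&0x7 = 0x3  ←
addr_hi:1 @ bit 0 → (0xa7>>0)&0x1 = 0x1

3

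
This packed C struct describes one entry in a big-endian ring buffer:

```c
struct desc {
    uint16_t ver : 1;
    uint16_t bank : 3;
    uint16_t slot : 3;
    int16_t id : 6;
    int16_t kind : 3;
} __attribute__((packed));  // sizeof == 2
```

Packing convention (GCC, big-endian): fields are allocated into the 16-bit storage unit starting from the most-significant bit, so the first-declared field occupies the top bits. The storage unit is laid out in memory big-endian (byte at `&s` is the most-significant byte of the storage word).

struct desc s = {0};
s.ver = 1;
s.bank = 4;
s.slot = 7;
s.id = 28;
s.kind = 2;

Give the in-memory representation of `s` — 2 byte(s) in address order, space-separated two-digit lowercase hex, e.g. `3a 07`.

[15+:1] ver=1 & 0x1 = 0x1; word=0x8000
[12+:3] bank=4 & 0x7 = 0x4; word=0xc000
[9+:3] slot=7 & 0x7 = 0x7; word=0xce00
[3+:6] id=28 & 0x3f = 0x1c; word=0xcee0
[0+:3] kind=2 & 0x7 = 0x2; word=0xcee2
word = 0xcee2 → big-endian bytes:
  [0]=0xce  [1]=0xe2

ce e2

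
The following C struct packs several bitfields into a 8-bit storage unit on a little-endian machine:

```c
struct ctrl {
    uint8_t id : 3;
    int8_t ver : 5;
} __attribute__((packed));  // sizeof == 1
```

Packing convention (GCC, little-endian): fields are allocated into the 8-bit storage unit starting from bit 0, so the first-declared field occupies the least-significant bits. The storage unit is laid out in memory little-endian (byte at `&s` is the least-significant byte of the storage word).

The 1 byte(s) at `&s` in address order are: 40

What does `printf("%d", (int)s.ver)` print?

8

[0]=0x40 (little-endian) → word 0x40
id:3 @ bit 0 → (0x40>>0)&0x7 = 0x0
ver:5 @ bit 3 → (0x40>>3)&0x1f = 0x8  ←
ver signed 5b, MSB=0: value = 8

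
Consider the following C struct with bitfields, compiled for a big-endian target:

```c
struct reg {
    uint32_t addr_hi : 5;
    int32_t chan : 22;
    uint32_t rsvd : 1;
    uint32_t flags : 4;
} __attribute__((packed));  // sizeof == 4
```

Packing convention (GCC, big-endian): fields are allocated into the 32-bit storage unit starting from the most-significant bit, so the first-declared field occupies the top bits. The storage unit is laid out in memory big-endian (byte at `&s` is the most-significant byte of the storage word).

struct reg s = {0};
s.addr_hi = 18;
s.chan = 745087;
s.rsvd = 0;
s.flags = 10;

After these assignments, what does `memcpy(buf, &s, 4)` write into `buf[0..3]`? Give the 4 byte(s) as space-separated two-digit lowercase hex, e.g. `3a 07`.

addr_hi:5 = 18 → 0x12 << 27 → word 0x90000000
chan:22 = 745087 → 0xb5e7f << 5 → word 0x916bcfe0
rsvd:1 = 0 → 0x0 << 4 → word 0x916bcfe0
flags:4 = 10 → 0xa << 0 → word 0x916bcfea
word = 0x916bcfea → big-endian bytes:
  [0]=0x91  [1]=0x6b  [2]=0xcf  [3]=0xea

91 6b cf ea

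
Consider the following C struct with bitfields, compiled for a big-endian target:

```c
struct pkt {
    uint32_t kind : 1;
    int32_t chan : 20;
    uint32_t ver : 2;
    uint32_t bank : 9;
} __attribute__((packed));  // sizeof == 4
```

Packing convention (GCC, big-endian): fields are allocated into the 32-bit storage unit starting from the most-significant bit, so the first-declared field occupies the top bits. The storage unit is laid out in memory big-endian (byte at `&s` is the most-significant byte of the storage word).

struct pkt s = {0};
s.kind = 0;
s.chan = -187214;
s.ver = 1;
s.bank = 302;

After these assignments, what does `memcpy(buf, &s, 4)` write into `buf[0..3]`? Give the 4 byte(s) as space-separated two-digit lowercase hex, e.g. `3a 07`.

69 25 93 2e

kind (1b) val=0 bits=0x0 at bit 31: 0x00000000
chan (20b) val=-187214 bits=0xd24b2 at bit 11: 0x69259000
ver (2b) val=1 bits=0x1 at bit 9: 0x69259200
bank (9b) val=302 bits=0x12e at bit 0: 0x6925932e
word = 0x6925932e → big-endian bytes:
  [0]=0x69  [1]=0x25  [2]=0x93  [3]=0x2e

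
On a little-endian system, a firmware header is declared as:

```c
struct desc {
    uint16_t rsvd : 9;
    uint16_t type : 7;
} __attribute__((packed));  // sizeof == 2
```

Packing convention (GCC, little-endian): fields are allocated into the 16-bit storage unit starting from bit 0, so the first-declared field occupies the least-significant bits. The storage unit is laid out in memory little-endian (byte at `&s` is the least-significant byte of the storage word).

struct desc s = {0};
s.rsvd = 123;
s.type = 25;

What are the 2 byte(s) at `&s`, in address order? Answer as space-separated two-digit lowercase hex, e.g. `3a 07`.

[0+:9] rsvd=123 & 0x1ff = 0x7b; word=0x007b
[9+:7] type=25 & 0x7f = 0x19; word=0x327b
word = 0x327b → little-endian bytes:
  [0]=0x7b  [1]=0x32

7b 32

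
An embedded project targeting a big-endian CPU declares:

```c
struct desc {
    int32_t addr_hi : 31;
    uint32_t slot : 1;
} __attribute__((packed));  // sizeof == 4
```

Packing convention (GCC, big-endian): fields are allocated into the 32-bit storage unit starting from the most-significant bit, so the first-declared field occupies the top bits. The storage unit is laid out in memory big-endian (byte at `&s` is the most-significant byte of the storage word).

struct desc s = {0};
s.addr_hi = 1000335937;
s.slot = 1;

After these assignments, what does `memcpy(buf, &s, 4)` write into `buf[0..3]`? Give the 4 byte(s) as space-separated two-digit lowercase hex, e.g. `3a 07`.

77 3f d4 83

addr_hi (31b) val=1000335937 bits=0x3b9fea41 at bit 1: 0x773fd482
slot (1b) val=1 bits=0x1 at bit 0: 0x773fd483
word = 0x773fd483 → big-endian bytes:
  [0]=0x77  [1]=0x3f  [2]=0xd4  [3]=0x83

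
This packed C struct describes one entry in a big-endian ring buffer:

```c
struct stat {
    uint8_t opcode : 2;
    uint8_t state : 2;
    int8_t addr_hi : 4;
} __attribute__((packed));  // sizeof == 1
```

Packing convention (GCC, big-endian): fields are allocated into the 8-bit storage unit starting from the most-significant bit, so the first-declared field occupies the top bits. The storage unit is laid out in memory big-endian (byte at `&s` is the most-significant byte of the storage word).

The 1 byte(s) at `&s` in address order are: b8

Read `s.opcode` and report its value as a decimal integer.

[0]=0xb8 (big-endian) → word 0xb8
opcode [6+:2] = (word>>6) & 0x3 = 2  ←
state [4+:2] = (word>>4) & 0x3 = 3
addr_hi [0+:4] = (word>>0) & 0xf = 8

2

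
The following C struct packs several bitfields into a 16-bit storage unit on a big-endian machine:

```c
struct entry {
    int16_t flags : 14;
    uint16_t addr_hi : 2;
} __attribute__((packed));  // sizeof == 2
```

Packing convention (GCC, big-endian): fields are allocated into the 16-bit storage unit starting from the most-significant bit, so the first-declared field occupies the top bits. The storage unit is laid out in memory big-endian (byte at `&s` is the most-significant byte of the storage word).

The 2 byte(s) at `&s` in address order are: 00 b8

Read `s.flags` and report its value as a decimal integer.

46

[0]=0x00 [1]=0xb8 (big-endian) → word 0x00b8
flags [2+:14] = (word>>2) & 0x3fff = 46  ←
addr_hi [0+:2] = (word>>0) & 0x3 = 0
flags signed 14b, MSB=0: value = 46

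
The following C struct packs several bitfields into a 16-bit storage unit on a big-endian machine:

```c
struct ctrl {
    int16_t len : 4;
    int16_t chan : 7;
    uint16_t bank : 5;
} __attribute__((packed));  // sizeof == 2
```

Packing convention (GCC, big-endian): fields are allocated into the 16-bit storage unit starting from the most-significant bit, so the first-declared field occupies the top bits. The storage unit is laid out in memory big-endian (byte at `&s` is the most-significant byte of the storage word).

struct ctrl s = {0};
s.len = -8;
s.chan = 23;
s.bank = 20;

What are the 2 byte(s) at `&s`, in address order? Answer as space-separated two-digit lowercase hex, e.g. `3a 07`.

82 f4

len (4b) val=-8 bits=0x8 at bit 12: 0x8000
chan (7b) val=23 bits=0x17 at bit 5: 0x82e0
bank (5b) val=20 bits=0x14 at bit 0: 0x82f4
word = 0x82f4 → big-endian bytes:
  [0]=0x82  [1]=0xf4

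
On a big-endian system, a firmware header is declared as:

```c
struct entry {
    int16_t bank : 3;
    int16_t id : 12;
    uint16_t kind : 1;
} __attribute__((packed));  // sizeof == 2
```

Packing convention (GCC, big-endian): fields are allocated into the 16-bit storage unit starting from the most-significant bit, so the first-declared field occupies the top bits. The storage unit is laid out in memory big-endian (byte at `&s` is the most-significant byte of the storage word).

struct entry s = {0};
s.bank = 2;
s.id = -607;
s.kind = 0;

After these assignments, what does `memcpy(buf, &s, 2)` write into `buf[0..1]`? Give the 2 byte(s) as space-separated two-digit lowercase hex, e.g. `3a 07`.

5b 42

[13+:3] bank=2 & 0x7 = 0x2; word=0x4000
[1+:12] id=-607 & 0xfff = 0xda1; word=0x5b42
[0+:1] kind=0 & 0x1 = 0x0; word=0x5b42
word = 0x5b42 → big-endian bytes:
  [0]=0x5b  [1]=0x42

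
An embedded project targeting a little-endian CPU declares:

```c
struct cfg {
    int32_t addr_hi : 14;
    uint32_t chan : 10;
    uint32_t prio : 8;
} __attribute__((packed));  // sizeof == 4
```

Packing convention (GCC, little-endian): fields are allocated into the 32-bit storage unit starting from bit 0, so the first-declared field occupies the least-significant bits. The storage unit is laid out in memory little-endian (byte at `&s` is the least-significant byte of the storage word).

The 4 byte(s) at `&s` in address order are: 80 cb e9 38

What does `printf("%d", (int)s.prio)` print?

[0]=0x80 [1]=0xcb [2]=0xe9 [3]=0x38 (little-endian) → word 0x38e9cb80
addr_hi:14 @ bit 0 → (0x38e9cb80>>0)&0x3fff = 0xb80
chan:10 @ bit 14 → (0x38e9cb80>>14)&0x3ff = 0x3a7
prio:8 @ bit 24 → (0x38e9cb80>>24)&0xff = 0x38  ←

56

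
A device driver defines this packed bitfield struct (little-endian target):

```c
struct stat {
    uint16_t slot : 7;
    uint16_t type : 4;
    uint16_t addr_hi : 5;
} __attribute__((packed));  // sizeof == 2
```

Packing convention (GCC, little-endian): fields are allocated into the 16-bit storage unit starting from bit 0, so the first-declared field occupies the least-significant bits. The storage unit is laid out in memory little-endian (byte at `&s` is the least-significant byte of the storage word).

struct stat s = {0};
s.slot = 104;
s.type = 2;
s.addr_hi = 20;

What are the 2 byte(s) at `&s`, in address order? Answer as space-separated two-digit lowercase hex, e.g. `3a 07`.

slot:7 = 104 → 0x68 << 0 → word 0x0068
type:4 = 2 → 0x2 << 7 → word 0x0168
addr_hi:5 = 20 → 0x14 << 11 → word 0xa168
word = 0xa168 → little-endian bytes:
  [0]=0x68  [1]=0xa1

68 a1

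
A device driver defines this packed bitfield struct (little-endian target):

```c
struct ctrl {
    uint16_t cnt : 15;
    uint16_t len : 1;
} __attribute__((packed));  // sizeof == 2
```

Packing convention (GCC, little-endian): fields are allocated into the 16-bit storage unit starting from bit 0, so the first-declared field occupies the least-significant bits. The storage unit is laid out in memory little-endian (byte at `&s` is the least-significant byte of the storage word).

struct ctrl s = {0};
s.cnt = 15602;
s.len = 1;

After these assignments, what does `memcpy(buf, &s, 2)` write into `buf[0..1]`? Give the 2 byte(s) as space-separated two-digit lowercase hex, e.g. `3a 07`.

f2 bc

cnt:15 = 15602 → 0x3cf2 << 0 → word 0x3cf2
len:1 = 1 → 0x1 << 15 → word 0xbcf2
word = 0xbcf2 → little-endian bytes:
  [0]=0xf2  [1]=0xbc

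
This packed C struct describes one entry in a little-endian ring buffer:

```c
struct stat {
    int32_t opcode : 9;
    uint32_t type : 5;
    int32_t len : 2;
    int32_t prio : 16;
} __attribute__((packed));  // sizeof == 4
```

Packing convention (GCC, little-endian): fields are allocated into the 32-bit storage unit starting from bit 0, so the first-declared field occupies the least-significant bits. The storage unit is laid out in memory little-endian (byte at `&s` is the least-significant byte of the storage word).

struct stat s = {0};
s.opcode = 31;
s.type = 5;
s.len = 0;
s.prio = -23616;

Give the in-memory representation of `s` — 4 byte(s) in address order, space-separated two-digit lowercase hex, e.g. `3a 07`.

1f 0a c0 a3

opcode:9 = 31 → 0x1f << 0 → word 0x0000001f
type:5 = 5 → 0x5 << 9 → word 0x00000a1f
len:2 = 0 → 0x0 << 14 → word 0x00000a1f
prio:16 = -23616 → 0xa3c0 << 16 → word 0xa3c00a1f
word = 0xa3c00a1f → little-endian bytes:
  [0]=0x1f  [1]=0x0a  [2]=0xc0  [3]=0xa3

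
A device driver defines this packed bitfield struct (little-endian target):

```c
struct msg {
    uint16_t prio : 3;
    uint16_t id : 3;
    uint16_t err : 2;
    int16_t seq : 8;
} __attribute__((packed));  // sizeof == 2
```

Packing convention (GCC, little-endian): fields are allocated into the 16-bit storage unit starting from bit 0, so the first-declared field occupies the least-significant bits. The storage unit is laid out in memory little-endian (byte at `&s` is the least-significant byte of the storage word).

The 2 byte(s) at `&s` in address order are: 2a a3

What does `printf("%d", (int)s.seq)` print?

-93

[0]=0x2a [1]=0xa3 (little-endian) → word 0xa32a
prio [0+:3] = (word>>0) & 0x7 = 2
id [3+:3] = (word>>3) & 0x7 = 5
err [6+:2] = (word>>6) & 0x3 = 0
seq [8+:8] = (word>>8) & 0xff = 163  ←
seq signed 8b, MSB=1: 163 - 256 = -93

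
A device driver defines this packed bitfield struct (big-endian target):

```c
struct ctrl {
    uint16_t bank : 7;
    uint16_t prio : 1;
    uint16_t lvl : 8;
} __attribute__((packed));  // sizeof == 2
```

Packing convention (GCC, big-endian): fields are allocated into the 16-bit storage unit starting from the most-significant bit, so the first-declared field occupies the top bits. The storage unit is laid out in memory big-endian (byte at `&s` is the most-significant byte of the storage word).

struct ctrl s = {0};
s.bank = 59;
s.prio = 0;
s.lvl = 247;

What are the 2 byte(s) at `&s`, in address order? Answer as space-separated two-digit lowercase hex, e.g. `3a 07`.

76 f7

bank:7 = 59 → 0x3b << 9 → word 0x7600
prio:1 = 0 → 0x0 << 8 → word 0x7600
lvl:8 = 247 → 0xf7 << 0 → word 0x76f7
word = 0x76f7 → big-endian bytes:
  [0]=0x76  [1]=0xf7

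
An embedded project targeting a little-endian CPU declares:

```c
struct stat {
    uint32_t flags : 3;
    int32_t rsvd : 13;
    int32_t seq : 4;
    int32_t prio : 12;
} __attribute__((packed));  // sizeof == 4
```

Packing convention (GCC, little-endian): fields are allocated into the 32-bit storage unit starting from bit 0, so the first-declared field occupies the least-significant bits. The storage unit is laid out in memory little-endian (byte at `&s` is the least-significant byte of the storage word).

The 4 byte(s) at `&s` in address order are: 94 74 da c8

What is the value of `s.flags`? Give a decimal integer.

4

[0]=0x94 [1]=0x74 [2]=0xda [3]=0xc8 (little-endian) → word 0xc8da7494
flags:3 @ bit 0 → (0xc8da7494>>0)&0x7 = 0x4  ←
rsvd:13 @ bit 3 → (0xc8da7494>>3)&0x1fff = 0xe92
seq:4 @ bit 16 → (0xc8da7494>>16)&0xf = 0xa
prio:12 @ bit 20 → (0xc8da7494>>20)&0xfff = 0xc8d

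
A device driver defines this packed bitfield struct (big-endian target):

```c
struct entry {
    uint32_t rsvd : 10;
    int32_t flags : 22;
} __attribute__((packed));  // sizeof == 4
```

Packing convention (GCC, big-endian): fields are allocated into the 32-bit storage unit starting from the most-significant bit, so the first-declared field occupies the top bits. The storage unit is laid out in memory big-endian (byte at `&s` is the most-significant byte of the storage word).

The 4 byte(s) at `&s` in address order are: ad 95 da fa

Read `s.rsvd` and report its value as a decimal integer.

694

[0]=0xad [1]=0x95 [2]=0xda [3]=0xfa (big-endian) → word 0xad95dafa
rsvd [22+:10] = (word>>22) & 0x3ff = 694  ←
flags [0+:22] = (word>>0) & 0x3fffff = 1432314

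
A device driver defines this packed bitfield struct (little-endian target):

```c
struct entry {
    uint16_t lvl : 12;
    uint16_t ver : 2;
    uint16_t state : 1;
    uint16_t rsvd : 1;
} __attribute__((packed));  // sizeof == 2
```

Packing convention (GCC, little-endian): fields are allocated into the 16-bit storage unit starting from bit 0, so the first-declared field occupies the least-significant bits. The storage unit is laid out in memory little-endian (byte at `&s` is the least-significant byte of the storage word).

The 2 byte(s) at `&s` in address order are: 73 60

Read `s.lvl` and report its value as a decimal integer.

115

[0]=0x73 [1]=0x60 (little-endian) → word 0x6073
lvl [0+:12] = (word>>0) & 0xfff = 115  ←
ver [12+:2] = (word>>12) & 0x3 = 2
state [14+:1] = (word>>14) & 0x1 = 1
rsvd [15+:1] = (word>>15) & 0x1 = 0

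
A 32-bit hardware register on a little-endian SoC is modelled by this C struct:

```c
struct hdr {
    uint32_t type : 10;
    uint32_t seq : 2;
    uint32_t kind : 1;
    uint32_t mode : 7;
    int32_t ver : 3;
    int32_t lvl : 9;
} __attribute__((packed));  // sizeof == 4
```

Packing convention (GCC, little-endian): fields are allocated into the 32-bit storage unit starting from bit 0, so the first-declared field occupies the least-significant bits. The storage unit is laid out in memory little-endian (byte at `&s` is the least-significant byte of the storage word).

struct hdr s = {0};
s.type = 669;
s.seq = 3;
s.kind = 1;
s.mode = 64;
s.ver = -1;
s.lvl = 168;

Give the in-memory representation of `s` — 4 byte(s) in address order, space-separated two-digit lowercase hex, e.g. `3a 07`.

[0+:10] type=669 & 0x3ff = 0x29d; word=0x0000029d
[10+:2] seq=3 & 0x3 = 0x3; word=0x00000e9d
[12+:1] kind=1 & 0x1 = 0x1; word=0x00001e9d
[13+:7] mode=64 & 0x7f = 0x40; word=0x00081e9d
[20+:3] ver=-1 & 0x7 = 0x7; word=0x00781e9d
[23+:9] lvl=168 & 0x1ff = 0xa8; word=0x54781e9d
word = 0x54781e9d → little-endian bytes:
  [0]=0x9d  [1]=0x1e  [2]=0x78  [3]=0x54

9d 1e 78 54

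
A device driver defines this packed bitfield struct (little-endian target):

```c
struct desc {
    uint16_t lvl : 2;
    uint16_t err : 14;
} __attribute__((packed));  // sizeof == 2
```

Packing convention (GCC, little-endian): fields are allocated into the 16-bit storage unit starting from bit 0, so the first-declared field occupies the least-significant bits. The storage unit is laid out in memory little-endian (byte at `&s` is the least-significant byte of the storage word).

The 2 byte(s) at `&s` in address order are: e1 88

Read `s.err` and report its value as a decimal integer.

8760

[0]=0xe1 [1]=0x88 (little-endian) → word 0x88e1
lvl [0+:2] = (word>>0) & 0x3 = 1
err [2+:14] = (word>>2) & 0x3fff = 8760  ←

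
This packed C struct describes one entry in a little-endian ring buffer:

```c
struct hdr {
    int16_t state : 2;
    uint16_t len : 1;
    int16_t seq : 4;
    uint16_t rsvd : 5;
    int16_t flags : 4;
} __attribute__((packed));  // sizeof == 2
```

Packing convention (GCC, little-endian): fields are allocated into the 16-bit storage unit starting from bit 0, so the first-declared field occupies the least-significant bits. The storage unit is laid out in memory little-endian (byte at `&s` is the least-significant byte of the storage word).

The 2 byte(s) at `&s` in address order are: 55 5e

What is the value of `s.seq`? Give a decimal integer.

[0]=0x55 [1]=0x5e (little-endian) → word 0x5e55
state:2 @ bit 0 → (0x5e55>>0)&0x3 = 0x1
len:1 @ bit 2 → (0x5e55>>2)&0x1 = 0x1
seq:4 @ bit 3 → (0x5e55>>3)&0xf = 0xa  ←
rsvd:5 @ bit 7 → (0x5e55>>7)&0x1f = 0x1c
flags:4 @ bit 12 → (0x5e55>>12)&0xf = 0x5
seq signed 4b, MSB=1: 10 - 16 = -6

-6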